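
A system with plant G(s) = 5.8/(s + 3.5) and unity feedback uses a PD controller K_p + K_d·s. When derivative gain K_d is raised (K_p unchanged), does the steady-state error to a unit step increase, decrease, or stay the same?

unchanged

K_d affects only the transient (the s-coefficient); the DC loop gain, and hence e_ss, depends only on K_p.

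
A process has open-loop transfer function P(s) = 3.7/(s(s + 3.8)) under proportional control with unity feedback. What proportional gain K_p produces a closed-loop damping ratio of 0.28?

Closed-loop characteristic equation: s² + 3.8s + K_p·3.7 = 0.
So ω_n = √(3.7K_p) and 2ζω_n = 3.8, giving ζ = 3.8/(2√(3.7K_p)).
Setting ζ = 0.28: √(3.7K_p) = 3.8/(2·0.28) = 6.786, so K_p = 46.05/3.7 = 12.4.

K_p = 12.4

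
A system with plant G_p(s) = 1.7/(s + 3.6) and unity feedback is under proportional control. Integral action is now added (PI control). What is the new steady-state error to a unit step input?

0

Adding integral action puts a pole at s = 0 in the forward path, raising the system type to 1; a type-1 loop has zero steady-state error to a step.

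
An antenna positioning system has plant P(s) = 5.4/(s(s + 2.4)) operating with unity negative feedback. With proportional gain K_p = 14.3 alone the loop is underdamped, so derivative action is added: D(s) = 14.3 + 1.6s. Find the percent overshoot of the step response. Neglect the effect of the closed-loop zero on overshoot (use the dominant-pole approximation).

7.92%

Forward path: (14.3 + 1.6s)·5.4/(s(s+2.4)). The closed-loop characteristic equation is s² + (2.4 + 5.4·1.6)s + 5.4·14.3 = 0.
That is s² + 11.04s + 77.22 = 0, so ω_n = 8.787 rad/s and ζ = 11.04/(2·8.787) = 0.6282.
%OS = 100·exp(−πζ/√(1−ζ²)) = 7.92%.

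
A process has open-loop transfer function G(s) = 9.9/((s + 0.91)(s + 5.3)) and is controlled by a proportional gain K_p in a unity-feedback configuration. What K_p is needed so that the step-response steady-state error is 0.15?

For a type-0 loop with proportional control, e_ss = 1/(1 + K_p·G(0)).
G(0) = 2.053. Require 1/(1 + K_p·2.053) = 0.15, so 1 + 2.053·K_p = 6.667.
K_p = (6.667 − 1)/2.053 = 2.76.

K_p = 2.76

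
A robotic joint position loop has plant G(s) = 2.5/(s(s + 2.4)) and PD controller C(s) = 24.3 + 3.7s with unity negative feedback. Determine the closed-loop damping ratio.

Forward path: (24.3 + 3.7s)·2.5/(s(s+2.4)). The closed-loop characteristic equation is s² + (2.4 + 2.5·3.7)s + 2.5·24.3 = 0.
That is s² + 11.65s + 60.75 = 0, so ω_n = 7.794 rad/s and ζ = 11.65/(2·7.794) = 0.7473.

ζ = 0.747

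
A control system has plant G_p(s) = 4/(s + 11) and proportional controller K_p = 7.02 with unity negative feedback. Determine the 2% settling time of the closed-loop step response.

T_s ≈ 0.102 s

Closed-loop transfer function: T(s) = K_p·G_p(s)/(1 + K_p·G_p(s)) = 28.08/(s + 11 + 28.08) = 28.08/(s + 39.08).
Time constant τ = 1/39.08 = 0.02559 s, so the 2% settling time is about 4τ = 0.102 s.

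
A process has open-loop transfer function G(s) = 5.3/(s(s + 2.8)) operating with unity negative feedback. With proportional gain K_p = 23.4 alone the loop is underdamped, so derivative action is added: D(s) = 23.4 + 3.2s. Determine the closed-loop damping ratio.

ζ = 0.887

Forward path: (23.4 + 3.2s)·5.3/(s(s+2.8)). The closed-loop characteristic equation is s² + (2.8 + 5.3·3.2)s + 5.3·23.4 = 0.
That is s² + 19.76s + 124 = 0, so ω_n = 11.14 rad/s and ζ = 19.76/(2·11.14) = 0.8872.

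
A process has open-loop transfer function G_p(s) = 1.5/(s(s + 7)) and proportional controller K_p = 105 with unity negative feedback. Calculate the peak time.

Closed-loop characteristic equation: s² + 7s + 157.5 = 0, so ω_n = 12.55 rad/s and ζ = 7/(2·12.55) = 0.2789.
Damped frequency ω_d = ω_n√(1−ζ²) = 12.05 rad/s, so peak time T_p = π/ω_d = 0.261 s.

T_p = 0.261 s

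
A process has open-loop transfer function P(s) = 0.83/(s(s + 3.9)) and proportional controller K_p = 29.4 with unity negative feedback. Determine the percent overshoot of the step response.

25.9%

From 1 + K_pP(s) = 0: s² + 3.9s + 24.4 = 0 ⇒ ω_n = 4.94, ζ = 0.3947.
%OS = 100·exp(−πζ/√(1−ζ²)) = 100·exp(−π·0.3947/√0.8442) = 25.9%.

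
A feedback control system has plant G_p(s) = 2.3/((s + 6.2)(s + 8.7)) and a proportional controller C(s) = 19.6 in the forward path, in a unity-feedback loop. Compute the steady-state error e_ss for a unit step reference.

The loop is type 0. Static position error constant K_pos = C(0)·G_p(0) = 19.6·0.04264 = 0.8357.
Steady-state error to a unit step: e_ss = 1/(1+K_pos) = 1/1.836 = 0.545.

0.545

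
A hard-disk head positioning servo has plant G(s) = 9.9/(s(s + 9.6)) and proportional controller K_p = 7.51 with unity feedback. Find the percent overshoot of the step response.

The closed-loop denominator s² + 9.6s + 74.35 gives ω_n = √74.35 = 8.623 and ζ = 9.6/(2ω_n) = 0.5567.
%OS = 100·exp(−πζ/√(1−ζ²)) = 100·exp(−π·0.5567/√0.6901) = 12.2%.

12.2%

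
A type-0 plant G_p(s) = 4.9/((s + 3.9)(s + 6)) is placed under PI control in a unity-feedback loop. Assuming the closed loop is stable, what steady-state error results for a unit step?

The PI controller's integrator makes the forward path type 1, so e_ss to a step is zero.

0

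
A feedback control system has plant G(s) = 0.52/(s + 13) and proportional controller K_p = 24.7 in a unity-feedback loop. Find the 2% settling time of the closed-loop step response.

T_s ≈ 0.155 s

Closed-loop transfer function: T(s) = K_p·G(s)/(1 + K_p·G(s)) = 12.84/(s + 13 + 12.84) = 12.84/(s + 25.84).
Time constant τ = 1/25.84 = 0.03869 s, so the 2% settling time is about 4τ = 0.155 s.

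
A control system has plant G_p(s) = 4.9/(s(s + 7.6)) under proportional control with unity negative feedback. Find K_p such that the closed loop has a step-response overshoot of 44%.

From %OS = 100·exp(−πζ/√(1−ζ²)) = 44%, ζ = −ln(0.44)/√(π²+ln²(0.44)) = 0.2528.
Characteristic equation s² + 7.6s + 4.9K_p = 0 gives ζ = 7.6/(2√(4.9K_p)).
Setting ζ = 0.2528: √(4.9K_p) = 7.6/(2·0.2528) = 15.03, so K_p = 225.9/4.9 = 46.1.

K_p = 46.1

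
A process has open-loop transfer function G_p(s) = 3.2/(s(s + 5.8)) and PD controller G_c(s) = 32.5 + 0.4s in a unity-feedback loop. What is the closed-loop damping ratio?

Forward path: (32.5 + 0.4s)·3.2/(s(s+5.8)). The closed-loop characteristic equation is s² + (5.8 + 3.2·0.4)s + 3.2·32.5 = 0.
That is s² + 7.08s + 104 = 0, so ω_n = 10.2 rad/s and ζ = 7.08/(2·10.2) = 0.3471.

ζ = 0.347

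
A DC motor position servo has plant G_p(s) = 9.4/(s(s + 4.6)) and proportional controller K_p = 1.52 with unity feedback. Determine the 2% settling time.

T_s ≈ 1.74 s

Closed-loop characteristic equation: s² + 4.6s + 14.29 = 0, so ω_n = 3.78 rad/s and ζ = 4.6/(2·3.78) = 0.6085.
2% settling time T_s ≈ 4/(ζω_n) = 4/2.3 = 1.74 s.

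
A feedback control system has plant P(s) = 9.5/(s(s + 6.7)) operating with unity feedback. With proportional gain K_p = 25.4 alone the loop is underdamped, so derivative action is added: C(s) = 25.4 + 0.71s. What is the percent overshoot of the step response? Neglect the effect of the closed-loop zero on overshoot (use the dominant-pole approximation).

Forward path: (25.4 + 0.71s)·9.5/(s(s+6.7)). The closed-loop characteristic equation is s² + (6.7 + 9.5·0.71)s + 9.5·25.4 = 0.
That is s² + 13.45s + 241.3 = 0, so ω_n = 15.53 rad/s and ζ = 13.45/(2·15.53) = 0.4328.
%OS = 100·exp(−πζ/√(1−ζ²)) = 22.1%.

22.1%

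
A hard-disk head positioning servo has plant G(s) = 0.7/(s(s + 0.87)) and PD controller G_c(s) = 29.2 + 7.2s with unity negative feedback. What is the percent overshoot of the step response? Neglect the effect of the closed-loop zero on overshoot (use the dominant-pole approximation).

6.63%

Forward path: (29.2 + 7.2s)·0.7/(s(s+0.87)). The closed-loop characteristic equation is s² + (0.87 + 0.7·7.2)s + 0.7·29.2 = 0.
That is s² + 5.91s + 20.44 = 0, so ω_n = 4.521 rad/s and ζ = 5.91/(2·4.521) = 0.6536.
%OS = 100·exp(−πζ/√(1−ζ²)) = 6.63%.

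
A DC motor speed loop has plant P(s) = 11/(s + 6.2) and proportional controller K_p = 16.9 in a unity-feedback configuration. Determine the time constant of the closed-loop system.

τ = 0.00521 s

Closed-loop transfer function: T(s) = K_p·P(s)/(1 + K_p·P(s)) = 185.9/(s + 6.2 + 185.9) = 185.9/(s + 192.1).
Time constant τ = 1/192.1 = 0.00521 s.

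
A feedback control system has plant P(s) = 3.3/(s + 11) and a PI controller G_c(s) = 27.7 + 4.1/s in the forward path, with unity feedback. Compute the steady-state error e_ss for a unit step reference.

0

The open loop G_c(s)P(s) has a pole at the origin (type 1), so the static position error constant is infinite and e_ss = 1/(1+∞) = 0.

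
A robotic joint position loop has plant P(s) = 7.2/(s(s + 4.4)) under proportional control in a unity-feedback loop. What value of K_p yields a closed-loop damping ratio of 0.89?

Closed-loop characteristic equation: s² + 4.4s + K_p·7.2 = 0.
So ω_n = √(7.2K_p) and 2ζω_n = 4.4, giving ζ = 4.4/(2√(7.2K_p)).
Setting ζ = 0.89: √(7.2K_p) = 4.4/(2·0.89) = 2.472, so K_p = 6.11/7.2 = 0.849.

K_p = 0.849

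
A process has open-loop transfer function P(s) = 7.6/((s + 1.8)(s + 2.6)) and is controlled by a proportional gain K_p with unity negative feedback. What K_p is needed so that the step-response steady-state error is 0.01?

The loop is type 0, so e_ss(step) = 1/(1 + K_pos) with K_pos = K_p·P(0).
P(0) = 1.624. Require 1/(1 + K_p·1.624) = 0.01, so 1 + 1.624·K_p = 100.
K_p = (100 − 1)/1.624 = 61.

K_p = 61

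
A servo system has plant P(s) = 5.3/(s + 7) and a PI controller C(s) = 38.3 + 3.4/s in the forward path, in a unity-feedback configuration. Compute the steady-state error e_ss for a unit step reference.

The open loop C(s)P(s) has a pole at the origin (type 1), so the static position error constant is infinite and e_ss = 1/(1+∞) = 0.

0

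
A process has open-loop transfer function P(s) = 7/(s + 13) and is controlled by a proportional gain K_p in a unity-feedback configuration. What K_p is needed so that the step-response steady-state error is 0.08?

K_p = 21.4

For a type-0 loop with proportional control, e_ss = 1/(1 + K_p·P(0)).
P(0) = 0.5385. Require 1/(1 + K_p·0.5385) = 0.08, so 1 + 0.5385·K_p = 12.5.
K_p = (12.5 − 1)/0.5385 = 21.4.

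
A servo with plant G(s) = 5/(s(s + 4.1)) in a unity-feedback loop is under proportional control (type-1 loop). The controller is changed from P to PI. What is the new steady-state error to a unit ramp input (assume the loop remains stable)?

The integrator raises the loop to type 2, so K_v → ∞ and e_ss to a ramp is zero.

0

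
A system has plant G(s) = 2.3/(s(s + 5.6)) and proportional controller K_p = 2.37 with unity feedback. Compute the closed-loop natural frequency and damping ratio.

ω_n = 2.33 rad/s, ζ = 1.2

1 + K_p·G(s) = 0 gives s² + 5.6s + 5.451 = 0.
Matching s² + 2ζω_n s + ω_n²: ω_n = √5.451 = 2.335 rad/s and 2ζω_n = 5.6, so ζ = 5.6/(2·2.335) = 1.2.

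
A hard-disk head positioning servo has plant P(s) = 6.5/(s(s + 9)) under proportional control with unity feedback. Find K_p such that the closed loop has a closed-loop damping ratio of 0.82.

Closed-loop characteristic equation: s² + 9s + K_p·6.5 = 0.
So ω_n = √(6.5K_p) and 2ζω_n = 9, giving ζ = 9/(2√(6.5K_p)).
Setting ζ = 0.82: √(6.5K_p) = 9/(2·0.82) = 5.488, so K_p = 30.12/6.5 = 4.63.

K_p = 4.63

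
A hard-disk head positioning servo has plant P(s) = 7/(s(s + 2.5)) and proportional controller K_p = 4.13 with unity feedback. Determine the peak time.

From 1 + K_pP(s) = 0: s² + 2.5s + 28.91 = 0 ⇒ ω_n = 5.377, ζ = 0.2325.
Damped frequency ω_d = ω_n√(1−ζ²) = 5.229 rad/s, so peak time T_p = π/ω_d = 0.601 s.

T_p = 0.601 s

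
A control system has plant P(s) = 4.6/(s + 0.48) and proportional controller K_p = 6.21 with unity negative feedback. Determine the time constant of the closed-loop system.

Closed-loop transfer function: T(s) = K_p·P(s)/(1 + K_p·P(s)) = 28.57/(s + 0.48 + 28.57) = 28.57/(s + 29.05).
Time constant τ = 1/29.05 = 0.0344 s.

τ = 0.0344 s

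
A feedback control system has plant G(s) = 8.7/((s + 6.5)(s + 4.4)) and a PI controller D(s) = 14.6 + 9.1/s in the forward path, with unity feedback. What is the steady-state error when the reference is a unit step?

0

The open loop D(s)G(s) has a pole at the origin (type 1), so the static position error constant is infinite and e_ss = 1/(1+∞) = 0.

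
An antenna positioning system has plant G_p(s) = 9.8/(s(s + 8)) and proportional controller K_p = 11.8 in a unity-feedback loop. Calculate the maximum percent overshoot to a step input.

28.4%

The closed-loop denominator s² + 8s + 115.6 gives ω_n = √115.6 = 10.75 and ζ = 8/(2ω_n) = 0.372.
%OS = 100·exp(−πζ/√(1−ζ²)) = 100·exp(−π·0.372/√0.8616) = 28.4%.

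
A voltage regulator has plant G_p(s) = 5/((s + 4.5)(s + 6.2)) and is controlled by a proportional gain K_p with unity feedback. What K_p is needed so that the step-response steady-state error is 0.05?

The loop is type 0, so e_ss(step) = 1/(1 + K_pos) with K_pos = K_p·G_p(0).
G_p(0) = 0.1792. Require 1/(1 + K_p·0.1792) = 0.05, so 1 + 0.1792·K_p = 20.
K_p = (20 − 1)/0.1792 = 106.

K_p = 106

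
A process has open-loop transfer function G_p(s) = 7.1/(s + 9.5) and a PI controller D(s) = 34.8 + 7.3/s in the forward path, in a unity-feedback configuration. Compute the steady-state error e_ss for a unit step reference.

The open loop D(s)G_p(s) has a pole at the origin (type 1), so the static position error constant is infinite and e_ss = 1/(1+∞) = 0.

0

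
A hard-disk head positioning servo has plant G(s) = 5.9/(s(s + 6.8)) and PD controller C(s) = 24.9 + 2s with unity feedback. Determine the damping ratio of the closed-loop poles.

Forward path: (24.9 + 2s)·5.9/(s(s+6.8)). The closed-loop characteristic equation is s² + (6.8 + 5.9·2)s + 5.9·24.9 = 0.
That is s² + 18.6s + 146.9 = 0, so ω_n = 12.12 rad/s and ζ = 18.6/(2·12.12) = 0.7673.

ζ = 0.767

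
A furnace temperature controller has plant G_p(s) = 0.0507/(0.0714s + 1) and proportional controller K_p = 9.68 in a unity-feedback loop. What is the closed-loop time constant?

Closed loop: T(s) = K_p·G_p/(1+K_p·G_p) = 0.4908/(0.0714s + 1 + 0.4908), with pole at s = −(1 + 0.4908)/0.0714 = −20.88.
Closed-loop time constant τ = 1/20.88 = 0.0479 s.

τ = 0.0479 s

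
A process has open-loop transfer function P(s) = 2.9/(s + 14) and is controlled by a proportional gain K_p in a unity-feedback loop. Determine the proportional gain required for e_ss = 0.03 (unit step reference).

The loop is type 0, so e_ss(step) = 1/(1 + K_pos) with K_pos = K_p·P(0).
P(0) = 0.2071. Require 1/(1 + K_p·0.2071) = 0.03, so 1 + 0.2071·K_p = 33.33.
K_p = (33.33 − 1)/0.2071 = 156.

K_p = 156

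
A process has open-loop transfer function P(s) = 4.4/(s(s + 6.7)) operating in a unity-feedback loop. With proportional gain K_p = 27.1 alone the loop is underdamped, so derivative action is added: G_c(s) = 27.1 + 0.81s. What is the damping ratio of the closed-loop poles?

ζ = 0.47

Forward path: (27.1 + 0.81s)·4.4/(s(s+6.7)). The closed-loop characteristic equation is s² + (6.7 + 4.4·0.81)s + 4.4·27.1 = 0.
That is s² + 10.26s + 119.2 = 0, so ω_n = 10.92 rad/s and ζ = 10.26/(2·10.92) = 0.47.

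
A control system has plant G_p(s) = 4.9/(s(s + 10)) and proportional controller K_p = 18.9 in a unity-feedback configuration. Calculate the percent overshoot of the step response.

The closed-loop denominator s² + 10s + 92.61 gives ω_n = √92.61 = 9.623 and ζ = 10/(2ω_n) = 0.5196.
%OS = 100·exp(−πζ/√(1−ζ²)) = 100·exp(−π·0.5196/√0.7301) = 14.8%.

14.8%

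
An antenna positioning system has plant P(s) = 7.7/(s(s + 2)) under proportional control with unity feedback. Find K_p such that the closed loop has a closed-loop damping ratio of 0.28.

K_p = 1.66

Closed-loop characteristic equation: s² + 2s + K_p·7.7 = 0.
So ω_n = √(7.7K_p) and 2ζω_n = 2, giving ζ = 2/(2√(7.7K_p)).
Setting ζ = 0.28: √(7.7K_p) = 2/(2·0.28) = 3.571, so K_p = 12.76/7.7 = 1.66.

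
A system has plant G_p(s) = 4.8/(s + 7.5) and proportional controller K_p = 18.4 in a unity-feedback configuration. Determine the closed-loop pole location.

Closed-loop transfer function: T(s) = K_p·G_p(s)/(1 + K_p·G_p(s)) = 88.32/(s + 7.5 + 88.32) = 88.32/(s + 95.82).
The closed-loop pole is at s = −95.82.

s = -95.82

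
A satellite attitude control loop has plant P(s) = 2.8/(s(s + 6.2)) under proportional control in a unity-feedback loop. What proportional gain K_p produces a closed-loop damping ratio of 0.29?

Closed-loop characteristic equation: s² + 6.2s + K_p·2.8 = 0.
So ω_n = √(2.8K_p) and 2ζω_n = 6.2, giving ζ = 6.2/(2√(2.8K_p)).
Setting ζ = 0.29: √(2.8K_p) = 6.2/(2·0.29) = 10.69, so K_p = 114.3/2.8 = 40.8.

K_p = 40.8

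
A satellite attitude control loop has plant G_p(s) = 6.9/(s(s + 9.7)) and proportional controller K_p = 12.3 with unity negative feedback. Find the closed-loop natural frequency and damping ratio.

With unity feedback the closed-loop characteristic equation is s² + 9.7s + 12.3·6.9 = s² + 9.7s + 84.87 = 0.
So ω_n² = 84.87 ⇒ ω_n = 9.212 rad/s, and ζ = 9.7/(2ω_n) = 0.526.

ω_n = 9.21 rad/s, ζ = 0.526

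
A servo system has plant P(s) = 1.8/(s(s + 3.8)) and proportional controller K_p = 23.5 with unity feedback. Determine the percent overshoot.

From 1 + K_pP(s) = 0: s² + 3.8s + 42.3 = 0 ⇒ ω_n = 6.504, ζ = 0.2921.
%OS = 100·exp(−πζ/√(1−ζ²)) = 100·exp(−π·0.2921/√0.9147) = 38.3%.

38.3%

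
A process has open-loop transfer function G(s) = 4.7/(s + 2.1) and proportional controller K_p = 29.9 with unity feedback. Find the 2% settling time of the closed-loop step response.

T_s ≈ 0.028 s

Closed-loop transfer function: T(s) = K_p·G(s)/(1 + K_p·G(s)) = 140.5/(s + 2.1 + 140.5) = 140.5/(s + 142.6).
Time constant τ = 1/142.6 = 0.007011 s, so the 2% settling time is about 4τ = 0.028 s.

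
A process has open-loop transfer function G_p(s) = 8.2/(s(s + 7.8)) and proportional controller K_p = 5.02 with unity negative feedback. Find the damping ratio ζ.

With unity feedback the closed-loop characteristic equation is s² + 7.8s + 5.02·8.2 = s² + 7.8s + 41.16 = 0.
So ω_n² = 41.16 ⇒ ω_n = 6.416 rad/s, and ζ = 7.8/(2ω_n) = 0.608.

ζ = 0.608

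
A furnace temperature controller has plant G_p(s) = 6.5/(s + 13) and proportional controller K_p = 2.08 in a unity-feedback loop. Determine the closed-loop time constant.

Closed-loop transfer function: T(s) = K_p·G_p(s)/(1 + K_p·G_p(s)) = 13.52/(s + 13 + 13.52) = 13.52/(s + 26.52).
Time constant τ = 1/26.52 = 0.0377 s.

τ = 0.0377 s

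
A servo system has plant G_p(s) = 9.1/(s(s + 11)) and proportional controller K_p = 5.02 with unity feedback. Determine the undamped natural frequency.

ω_n = 6.76 rad/s

With unity feedback the closed-loop characteristic equation is s² + 11s + 5.02·9.1 = s² + 11s + 45.68 = 0.
Matching s² + 2ζω_n s + ω_n²: ω_n = √45.68 = 6.759 rad/s and 2ζω_n = 11, so ζ = 11/(2·6.759) = 0.814.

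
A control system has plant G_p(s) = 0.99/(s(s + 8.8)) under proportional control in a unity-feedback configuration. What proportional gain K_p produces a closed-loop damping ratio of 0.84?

Closed-loop characteristic equation: s² + 8.8s + K_p·0.99 = 0.
So ω_n = √(0.99K_p) and 2ζω_n = 8.8, giving ζ = 8.8/(2√(0.99K_p)).
Setting ζ = 0.84: √(0.99K_p) = 8.8/(2·0.84) = 5.238, so K_p = 27.44/0.99 = 27.7.

K_p = 27.7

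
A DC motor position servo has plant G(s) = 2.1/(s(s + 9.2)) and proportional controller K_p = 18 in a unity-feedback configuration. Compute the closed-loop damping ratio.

ζ = 0.748

With unity feedback the closed-loop characteristic equation is s² + 9.2s + 18·2.1 = s² + 9.2s + 37.8 = 0.
So ω_n² = 37.8 ⇒ ω_n = 6.148 rad/s, and ζ = 9.2/(2ω_n) = 0.748.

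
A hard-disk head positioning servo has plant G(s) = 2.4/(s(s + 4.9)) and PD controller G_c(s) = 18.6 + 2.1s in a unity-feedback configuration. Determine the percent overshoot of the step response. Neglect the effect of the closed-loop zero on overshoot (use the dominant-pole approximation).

Forward path: (18.6 + 2.1s)·2.4/(s(s+4.9)). The closed-loop characteristic equation is s² + (4.9 + 2.4·2.1)s + 2.4·18.6 = 0.
That is s² + 9.94s + 44.64 = 0, so ω_n = 6.681 rad/s and ζ = 9.94/(2·6.681) = 0.7439.
%OS = 100·exp(−πζ/√(1−ζ²)) = 3.03%.

3.03%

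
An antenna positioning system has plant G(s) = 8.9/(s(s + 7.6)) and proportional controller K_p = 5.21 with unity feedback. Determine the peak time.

Closed-loop characteristic equation: s² + 7.6s + 46.37 = 0, so ω_n = 6.809 rad/s and ζ = 7.6/(2·6.809) = 0.558.
Damped frequency ω_d = ω_n√(1−ζ²) = 5.651 rad/s, so peak time T_p = π/ω_d = 0.556 s.

T_p = 0.556 s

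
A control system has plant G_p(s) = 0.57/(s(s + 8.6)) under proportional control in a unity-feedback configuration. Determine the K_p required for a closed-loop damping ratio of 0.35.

K_p = 265

Closed-loop characteristic equation: s² + 8.6s + K_p·0.57 = 0.
So ω_n = √(0.57K_p) and 2ζω_n = 8.6, giving ζ = 8.6/(2√(0.57K_p)).
Setting ζ = 0.35: √(0.57K_p) = 8.6/(2·0.35) = 12.29, so K_p = 150.9/0.57 = 265.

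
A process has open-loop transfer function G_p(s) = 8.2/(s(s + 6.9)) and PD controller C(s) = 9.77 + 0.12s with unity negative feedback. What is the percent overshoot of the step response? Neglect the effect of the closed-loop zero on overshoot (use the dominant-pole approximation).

Forward path: (9.77 + 0.12s)·8.2/(s(s+6.9)). The closed-loop characteristic equation is s² + (6.9 + 8.2·0.12)s + 8.2·9.77 = 0.
That is s² + 7.884s + 80.11 = 0, so ω_n = 8.951 rad/s and ζ = 7.884/(2·8.951) = 0.4404.
%OS = 100·exp(−πζ/√(1−ζ²)) = 21.4%.

21.4%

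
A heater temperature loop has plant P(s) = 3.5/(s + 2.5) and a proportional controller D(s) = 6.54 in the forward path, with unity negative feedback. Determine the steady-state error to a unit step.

The loop is type 0. Static position error constant K_pos = D(0)·P(0) = 6.54·1.4 = 9.156.
Steady-state error to a unit step: e_ss = 1/(1+K_pos) = 1/10.16 = 0.0985.

0.0985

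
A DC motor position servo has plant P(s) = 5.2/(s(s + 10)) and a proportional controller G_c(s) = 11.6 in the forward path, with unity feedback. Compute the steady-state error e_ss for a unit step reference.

The open loop G_c(s)P(s) has a pole at the origin (type 1), so the static position error constant is infinite and e_ss = 1/(1+∞) = 0.

0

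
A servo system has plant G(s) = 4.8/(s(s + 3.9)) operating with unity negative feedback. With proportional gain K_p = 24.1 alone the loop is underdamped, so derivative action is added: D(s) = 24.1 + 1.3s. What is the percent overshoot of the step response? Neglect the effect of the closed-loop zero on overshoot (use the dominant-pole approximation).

18.7%

Forward path: (24.1 + 1.3s)·4.8/(s(s+3.9)). The closed-loop characteristic equation is s² + (3.9 + 4.8·1.3)s + 4.8·24.1 = 0.
That is s² + 10.14s + 115.7 = 0, so ω_n = 10.76 rad/s and ζ = 10.14/(2·10.76) = 0.4714.
%OS = 100·exp(−πζ/√(1−ζ²)) = 18.7%.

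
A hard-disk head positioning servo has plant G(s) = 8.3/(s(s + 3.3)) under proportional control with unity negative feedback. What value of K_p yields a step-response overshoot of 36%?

K_p = 3.43

From %OS = 100·exp(−πζ/√(1−ζ²)) = 36%, ζ = −ln(0.36)/√(π²+ln²(0.36)) = 0.3093.
Characteristic equation s² + 3.3s + 8.3K_p = 0 gives ζ = 3.3/(2√(8.3K_p)).
Setting ζ = 0.3093: √(8.3K_p) = 3.3/(2·0.3093) = 5.335, so K_p = 28.47/8.3 = 3.43.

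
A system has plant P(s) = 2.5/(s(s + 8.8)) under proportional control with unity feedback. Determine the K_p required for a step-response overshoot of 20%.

From %OS = 100·exp(−πζ/√(1−ζ²)) = 20%, ζ = −ln(0.2)/√(π²+ln²(0.2)) = 0.4559.
Characteristic equation s² + 8.8s + 2.5K_p = 0 gives ζ = 8.8/(2√(2.5K_p)).
Setting ζ = 0.4559: √(2.5K_p) = 8.8/(2·0.4559) = 9.65, so K_p = 93.13/2.5 = 37.3.

K_p = 37.3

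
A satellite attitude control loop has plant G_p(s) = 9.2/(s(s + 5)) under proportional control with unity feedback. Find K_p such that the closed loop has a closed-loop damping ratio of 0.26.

Closed-loop characteristic equation: s² + 5s + K_p·9.2 = 0.
So ω_n = √(9.2K_p) and 2ζω_n = 5, giving ζ = 5/(2√(9.2K_p)).
Setting ζ = 0.26: √(9.2K_p) = 5/(2·0.26) = 9.615, so K_p = 92.46/9.2 = 10.

K_p = 10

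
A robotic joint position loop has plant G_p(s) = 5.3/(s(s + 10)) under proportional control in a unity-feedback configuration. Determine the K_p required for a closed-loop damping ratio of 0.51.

Closed-loop characteristic equation: s² + 10s + K_p·5.3 = 0.
So ω_n = √(5.3K_p) and 2ζω_n = 10, giving ζ = 10/(2√(5.3K_p)).
Setting ζ = 0.51: √(5.3K_p) = 10/(2·0.51) = 9.804, so K_p = 96.12/5.3 = 18.1.

K_p = 18.1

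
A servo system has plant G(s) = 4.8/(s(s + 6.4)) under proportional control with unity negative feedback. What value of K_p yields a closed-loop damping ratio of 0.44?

Closed-loop characteristic equation: s² + 6.4s + K_p·4.8 = 0.
So ω_n = √(4.8K_p) and 2ζω_n = 6.4, giving ζ = 6.4/(2√(4.8K_p)).
Setting ζ = 0.44: √(4.8K_p) = 6.4/(2·0.44) = 7.273, so K_p = 52.89/4.8 = 11.

K_p = 11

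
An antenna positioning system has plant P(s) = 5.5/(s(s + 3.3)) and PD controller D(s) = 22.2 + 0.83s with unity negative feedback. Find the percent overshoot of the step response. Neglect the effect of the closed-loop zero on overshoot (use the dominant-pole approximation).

30.2%

Forward path: (22.2 + 0.83s)·5.5/(s(s+3.3)). The closed-loop characteristic equation is s² + (3.3 + 5.5·0.83)s + 5.5·22.2 = 0.
That is s² + 7.865s + 122.1 = 0, so ω_n = 11.05 rad/s and ζ = 7.865/(2·11.05) = 0.3559.
%OS = 100·exp(−πζ/√(1−ζ²)) = 30.2%.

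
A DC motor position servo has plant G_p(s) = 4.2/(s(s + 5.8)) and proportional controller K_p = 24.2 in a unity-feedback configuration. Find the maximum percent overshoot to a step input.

38.9%

From 1 + K_pG_p(s) = 0: s² + 5.8s + 101.6 = 0 ⇒ ω_n = 10.08, ζ = 0.2877.
%OS = 100·exp(−πζ/√(1−ζ²)) = 100·exp(−π·0.2877/√0.9173) = 38.9%.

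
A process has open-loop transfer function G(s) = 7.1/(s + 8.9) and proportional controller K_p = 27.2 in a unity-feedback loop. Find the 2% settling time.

Closed-loop transfer function: T(s) = K_p·G(s)/(1 + K_p·G(s)) = 193.1/(s + 8.9 + 193.1) = 193.1/(s + 202).
Time constant τ = 1/202 = 0.00495 s, so the 2% settling time is about 4τ = 0.0198 s.

T_s ≈ 0.0198 s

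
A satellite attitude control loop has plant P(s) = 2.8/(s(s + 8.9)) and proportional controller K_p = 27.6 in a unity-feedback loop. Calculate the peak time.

T_p = 0.414 s

Closed-loop characteristic equation: s² + 8.9s + 77.28 = 0, so ω_n = 8.791 rad/s and ζ = 8.9/(2·8.791) = 0.5062.
Damped frequency ω_d = ω_n√(1−ζ²) = 7.581 rad/s, so peak time T_p = π/ω_d = 0.414 s.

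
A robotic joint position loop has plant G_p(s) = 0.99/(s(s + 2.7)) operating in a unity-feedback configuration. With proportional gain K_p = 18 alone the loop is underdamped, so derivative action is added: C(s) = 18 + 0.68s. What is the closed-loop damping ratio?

Forward path: (18 + 0.68s)·0.99/(s(s+2.7)). The closed-loop characteristic equation is s² + (2.7 + 0.99·0.68)s + 0.99·18 = 0.
That is s² + 3.373s + 17.82 = 0, so ω_n = 4.221 rad/s and ζ = 3.373/(2·4.221) = 0.3995.

ζ = 0.4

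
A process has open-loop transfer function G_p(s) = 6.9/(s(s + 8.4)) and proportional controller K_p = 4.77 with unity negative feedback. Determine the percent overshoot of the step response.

3.42%

The closed-loop denominator s² + 8.4s + 32.91 gives ω_n = √32.91 = 5.737 and ζ = 8.4/(2ω_n) = 0.7321.
%OS = 100·exp(−πζ/√(1−ζ²)) = 100·exp(−π·0.7321/√0.464) = 3.42%.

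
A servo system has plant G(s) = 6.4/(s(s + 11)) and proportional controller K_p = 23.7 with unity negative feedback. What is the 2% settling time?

The closed-loop denominator s² + 11s + 151.7 gives ω_n = √151.7 = 12.32 and ζ = 11/(2ω_n) = 0.4466.
2% settling time T_s ≈ 4/(ζω_n) = 4/5.5 = 0.727 s.

T_s ≈ 0.727 s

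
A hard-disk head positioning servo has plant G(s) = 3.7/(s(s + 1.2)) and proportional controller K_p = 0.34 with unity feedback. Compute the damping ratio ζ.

The closed-loop denominator is s(s+1.2) + 0.34·3.7 = s² + 1.2s + 1.258.
So ω_n² = 1.258 ⇒ ω_n = 1.122 rad/s, and ζ = 1.2/(2ω_n) = 0.535.

ζ = 0.535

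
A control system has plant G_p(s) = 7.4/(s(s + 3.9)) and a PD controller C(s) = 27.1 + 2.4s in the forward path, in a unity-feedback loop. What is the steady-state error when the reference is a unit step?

0

The open loop C(s)G_p(s) has a pole at the origin (type 1), so the static position error constant is infinite and e_ss = 1/(1+∞) = 0.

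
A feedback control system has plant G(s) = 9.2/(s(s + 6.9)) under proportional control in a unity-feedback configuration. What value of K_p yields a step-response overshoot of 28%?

From %OS = 100·exp(−πζ/√(1−ζ²)) = 28%, ζ = −ln(0.28)/√(π²+ln²(0.28)) = 0.3755.
Characteristic equation s² + 6.9s + 9.2K_p = 0 gives ζ = 6.9/(2√(9.2K_p)).
Setting ζ = 0.3755: √(9.2K_p) = 6.9/(2·0.3755) = 9.187, so K_p = 84.4/9.2 = 9.17.

K_p = 9.17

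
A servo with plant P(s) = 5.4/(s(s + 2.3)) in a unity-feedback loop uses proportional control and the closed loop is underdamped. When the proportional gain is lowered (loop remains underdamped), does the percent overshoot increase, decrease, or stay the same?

ζ = 2.3/(2√(5.4K_p)) rises as K_p falls; higher damping means less overshoot.

decrease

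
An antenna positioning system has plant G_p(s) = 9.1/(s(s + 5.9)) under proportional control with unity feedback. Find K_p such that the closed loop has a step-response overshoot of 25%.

K_p = 5.87

From %OS = 100·exp(−πζ/√(1−ζ²)) = 25%, ζ = −ln(0.25)/√(π²+ln²(0.25)) = 0.4037.
Characteristic equation s² + 5.9s + 9.1K_p = 0 gives ζ = 5.9/(2√(9.1K_p)).
Setting ζ = 0.4037: √(9.1K_p) = 5.9/(2·0.4037) = 7.307, so K_p = 53.39/9.1 = 5.87.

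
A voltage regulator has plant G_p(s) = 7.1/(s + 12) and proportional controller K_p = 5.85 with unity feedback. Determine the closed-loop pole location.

Closed-loop transfer function: T(s) = K_p·G_p(s)/(1 + K_p·G_p(s)) = 41.53/(s + 12 + 41.53) = 41.53/(s + 53.53).
The closed-loop pole is at s = −53.53.

s = -53.53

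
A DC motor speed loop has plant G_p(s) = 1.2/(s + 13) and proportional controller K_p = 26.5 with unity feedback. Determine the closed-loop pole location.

s = -44.8

Closed-loop transfer function: T(s) = K_p·G_p(s)/(1 + K_p·G_p(s)) = 31.8/(s + 13 + 31.8) = 31.8/(s + 44.8).
The closed-loop pole is at s = −44.8.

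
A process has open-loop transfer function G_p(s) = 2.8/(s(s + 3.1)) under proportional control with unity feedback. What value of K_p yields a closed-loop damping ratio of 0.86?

Closed-loop characteristic equation: s² + 3.1s + K_p·2.8 = 0.
So ω_n = √(2.8K_p) and 2ζω_n = 3.1, giving ζ = 3.1/(2√(2.8K_p)).
Setting ζ = 0.86: √(2.8K_p) = 3.1/(2·0.86) = 1.802, so K_p = 3.248/2.8 = 1.16.

K_p = 1.16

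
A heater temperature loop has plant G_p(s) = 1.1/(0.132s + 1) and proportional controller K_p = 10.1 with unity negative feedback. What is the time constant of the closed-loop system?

τ = 0.0109 s

Closed loop: T(s) = K_p·G_p/(1+K_p·G_p) = 11.11/(0.132s + 1 + 11.11), with pole at s = −(1 + 11.11)/0.132 = −91.74.
Closed-loop time constant τ = 1/91.74 = 0.0109 s.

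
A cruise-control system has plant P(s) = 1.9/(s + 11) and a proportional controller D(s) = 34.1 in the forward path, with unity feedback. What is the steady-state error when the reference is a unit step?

The loop is type 0. Static position error constant K_pos = D(0)·P(0) = 34.1·0.1727 = 5.89.
Steady-state error to a unit step: e_ss = 1/(1+K_pos) = 1/6.89 = 0.145.

0.145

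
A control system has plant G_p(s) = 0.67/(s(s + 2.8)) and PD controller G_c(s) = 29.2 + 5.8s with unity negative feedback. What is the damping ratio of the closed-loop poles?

Forward path: (29.2 + 5.8s)·0.67/(s(s+2.8)). The closed-loop characteristic equation is s² + (2.8 + 0.67·5.8)s + 0.67·29.2 = 0.
That is s² + 6.686s + 19.56 = 0, so ω_n = 4.423 rad/s and ζ = 6.686/(2·4.423) = 0.7558.

ζ = 0.756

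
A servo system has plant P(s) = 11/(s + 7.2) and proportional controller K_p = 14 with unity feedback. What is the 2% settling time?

Closed-loop transfer function: T(s) = K_p·P(s)/(1 + K_p·P(s)) = 154/(s + 7.2 + 154) = 154/(s + 161.2).
Time constant τ = 1/161.2 = 0.006203 s, so the 2% settling time is about 4τ = 0.0248 s.

T_s ≈ 0.0248 s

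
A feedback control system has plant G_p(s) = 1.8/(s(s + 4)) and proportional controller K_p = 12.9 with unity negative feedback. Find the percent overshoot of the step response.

23.9%

Closed-loop characteristic equation: s² + 4s + 23.22 = 0, so ω_n = 4.819 rad/s and ζ = 4/(2·4.819) = 0.415.
%OS = 100·exp(−πζ/√(1−ζ²)) = 100·exp(−π·0.415/√0.8277) = 23.9%.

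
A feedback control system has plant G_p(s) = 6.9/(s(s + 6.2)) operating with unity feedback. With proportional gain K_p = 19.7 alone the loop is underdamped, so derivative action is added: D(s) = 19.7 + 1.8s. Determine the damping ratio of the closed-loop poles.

Forward path: (19.7 + 1.8s)·6.9/(s(s+6.2)). The closed-loop characteristic equation is s² + (6.2 + 6.9·1.8)s + 6.9·19.7 = 0.
That is s² + 18.62s + 135.9 = 0, so ω_n = 11.66 rad/s and ζ = 18.62/(2·11.66) = 0.7985.

ζ = 0.799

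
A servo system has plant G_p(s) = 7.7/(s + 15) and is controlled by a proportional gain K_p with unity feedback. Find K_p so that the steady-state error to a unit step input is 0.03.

For a type-0 loop with proportional control, e_ss = 1/(1 + K_p·G_p(0)).
G_p(0) = 0.5133. Require 1/(1 + K_p·0.5133) = 0.03, so 1 + 0.5133·K_p = 33.33.
K_p = (33.33 − 1)/0.5133 = 63.

K_p = 63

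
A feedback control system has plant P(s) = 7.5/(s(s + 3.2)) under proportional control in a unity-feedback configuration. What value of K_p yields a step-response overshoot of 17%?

K_p = 1.41

From %OS = 100·exp(−πζ/√(1−ζ²)) = 17%, ζ = −ln(0.17)/√(π²+ln²(0.17)) = 0.4913.
Characteristic equation s² + 3.2s + 7.5K_p = 0 gives ζ = 3.2/(2√(7.5K_p)).
Setting ζ = 0.4913: √(7.5K_p) = 3.2/(2·0.4913) = 3.257, so K_p = 10.61/7.5 = 1.41.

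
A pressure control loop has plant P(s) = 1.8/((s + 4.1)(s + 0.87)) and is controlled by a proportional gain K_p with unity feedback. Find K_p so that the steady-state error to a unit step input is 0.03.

The loop is type 0, so e_ss(step) = 1/(1 + K_pos) with K_pos = K_p·P(0).
P(0) = 0.5046. Require 1/(1 + K_p·0.5046) = 0.03, so 1 + 0.5046·K_p = 33.33.
K_p = (33.33 − 1)/0.5046 = 64.1.

K_p = 64.1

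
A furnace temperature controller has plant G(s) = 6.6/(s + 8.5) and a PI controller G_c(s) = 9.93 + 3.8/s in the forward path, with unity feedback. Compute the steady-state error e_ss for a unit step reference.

The open loop G_c(s)G(s) has a pole at the origin (type 1), so the static position error constant is infinite and e_ss = 1/(1+∞) = 0.

0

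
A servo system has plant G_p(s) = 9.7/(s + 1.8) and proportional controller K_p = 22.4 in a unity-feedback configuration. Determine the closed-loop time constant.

Closed-loop transfer function: T(s) = K_p·G_p(s)/(1 + K_p·G_p(s)) = 217.3/(s + 1.8 + 217.3) = 217.3/(s + 219.1).
Time constant τ = 1/219.1 = 0.00456 s.

τ = 0.00456 s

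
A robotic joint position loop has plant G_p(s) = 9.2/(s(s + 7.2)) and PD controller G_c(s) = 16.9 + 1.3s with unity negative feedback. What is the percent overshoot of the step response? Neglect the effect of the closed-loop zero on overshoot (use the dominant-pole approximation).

2.3%

Forward path: (16.9 + 1.3s)·9.2/(s(s+7.2)). The closed-loop characteristic equation is s² + (7.2 + 9.2·1.3)s + 9.2·16.9 = 0.
That is s² + 19.16s + 155.5 = 0, so ω_n = 12.47 rad/s and ζ = 19.16/(2·12.47) = 0.7683.
%OS = 100·exp(−πζ/√(1−ζ²)) = 2.3%.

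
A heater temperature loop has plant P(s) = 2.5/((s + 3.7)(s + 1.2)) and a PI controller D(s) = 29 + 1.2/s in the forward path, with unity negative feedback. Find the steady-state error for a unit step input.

0

The open loop D(s)P(s) has a pole at the origin (type 1), so the static position error constant is infinite and e_ss = 1/(1+∞) = 0.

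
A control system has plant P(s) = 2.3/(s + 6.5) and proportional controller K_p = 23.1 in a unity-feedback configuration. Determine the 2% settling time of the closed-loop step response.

T_s ≈ 0.0671 s

Closed-loop transfer function: T(s) = K_p·P(s)/(1 + K_p·P(s)) = 53.13/(s + 6.5 + 53.13) = 53.13/(s + 59.63).
Time constant τ = 1/59.63 = 0.01677 s, so the 2% settling time is about 4τ = 0.0671 s.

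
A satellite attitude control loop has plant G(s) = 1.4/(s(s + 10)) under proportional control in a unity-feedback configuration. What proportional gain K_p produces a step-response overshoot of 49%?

From %OS = 100·exp(−πζ/√(1−ζ²)) = 49%, ζ = −ln(0.49)/√(π²+ln²(0.49)) = 0.2214.
Characteristic equation s² + 10s + 1.4K_p = 0 gives ζ = 10/(2√(1.4K_p)).
Setting ζ = 0.2214: √(1.4K_p) = 10/(2·0.2214) = 22.58, so K_p = 509.9/1.4 = 364.

K_p = 364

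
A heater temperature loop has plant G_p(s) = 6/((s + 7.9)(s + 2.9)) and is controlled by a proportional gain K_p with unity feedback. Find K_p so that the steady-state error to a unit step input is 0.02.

Steady-state error for a unit step on this type-0 loop is 1/(1 + K_p·G_p(0)).
G_p(0) = 0.2619. Require 1/(1 + K_p·0.2619) = 0.02, so 1 + 0.2619·K_p = 50.
K_p = (50 − 1)/0.2619 = 187.

K_p = 187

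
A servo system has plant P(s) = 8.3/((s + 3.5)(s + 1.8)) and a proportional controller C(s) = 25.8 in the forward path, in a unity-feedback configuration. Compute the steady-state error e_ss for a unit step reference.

0.0286

The loop is type 0. Static position error constant K_pos = C(0)·P(0) = 25.8·1.317 = 33.99.
Steady-state error to a unit step: e_ss = 1/(1+K_pos) = 1/34.99 = 0.0286.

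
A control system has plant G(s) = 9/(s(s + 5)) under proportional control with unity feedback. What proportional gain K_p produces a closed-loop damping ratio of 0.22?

Closed-loop characteristic equation: s² + 5s + K_p·9 = 0.
So ω_n = √(9K_p) and 2ζω_n = 5, giving ζ = 5/(2√(9K_p)).
Setting ζ = 0.22: √(9K_p) = 5/(2·0.22) = 11.36, so K_p = 129.1/9 = 14.3.

K_p = 14.3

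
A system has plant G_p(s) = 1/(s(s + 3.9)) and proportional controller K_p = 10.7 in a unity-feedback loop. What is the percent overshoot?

From 1 + K_pG_p(s) = 0: s² + 3.9s + 10.7 = 0 ⇒ ω_n = 3.271, ζ = 0.5961.
%OS = 100·exp(−πζ/√(1−ζ²)) = 100·exp(−π·0.5961/√0.6446) = 9.7%.

9.7%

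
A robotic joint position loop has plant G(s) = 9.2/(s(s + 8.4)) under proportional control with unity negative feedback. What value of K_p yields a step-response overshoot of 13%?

From %OS = 100·exp(−πζ/√(1−ζ²)) = 13%, ζ = −ln(0.13)/√(π²+ln²(0.13)) = 0.5446.
Characteristic equation s² + 8.4s + 9.2K_p = 0 gives ζ = 8.4/(2√(9.2K_p)).
Setting ζ = 0.5446: √(9.2K_p) = 8.4/(2·0.5446) = 7.711, so K_p = 59.47/9.2 = 6.46.

K_p = 6.46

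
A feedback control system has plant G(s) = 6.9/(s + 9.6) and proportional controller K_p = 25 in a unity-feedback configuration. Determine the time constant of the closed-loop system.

τ = 0.00549 s

Closed-loop transfer function: T(s) = K_p·G(s)/(1 + K_p·G(s)) = 172.5/(s + 9.6 + 172.5) = 172.5/(s + 182.1).
Time constant τ = 1/182.1 = 0.00549 s.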